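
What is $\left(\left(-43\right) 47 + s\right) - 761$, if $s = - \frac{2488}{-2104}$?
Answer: $- \frac{731355}{263} \approx -2780.8$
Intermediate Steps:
$s = \frac{311}{263}$ ($s = \left(-2488\right) \left(- \frac{1}{2104}\right) = \frac{311}{263} \approx 1.1825$)
$\left(\left(-43\right) 47 + s\right) - 761 = \left(\left(-43\right) 47 + \frac{311}{263}\right) - 761 = \left(-2021 + \frac{311}{263}\right) - 761 = - \frac{531212}{263} - 761 = - \frac{731355}{263}$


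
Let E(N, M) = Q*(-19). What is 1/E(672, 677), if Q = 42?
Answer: -1/798 ≈ -0.0012531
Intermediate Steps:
E(N, M) = -798 (E(N, M) = 42*(-19) = -798)
1/E(672, 677) = 1/(-798) = -1/798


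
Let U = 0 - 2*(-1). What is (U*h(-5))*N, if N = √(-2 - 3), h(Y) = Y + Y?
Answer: -20*I*√5 ≈ -44.721*I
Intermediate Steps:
h(Y) = 2*Y
U = 2 (U = 0 + 2 = 2)
N = I*√5 (N = √(-5) = I*√5 ≈ 2.2361*I)
(U*h(-5))*N = (2*(2*(-5)))*(I*√5) = (2*(-10))*(I*√5) = -20*I*√5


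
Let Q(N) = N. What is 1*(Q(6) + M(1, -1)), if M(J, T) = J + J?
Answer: 8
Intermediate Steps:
M(J, T) = 2*J
1*(Q(6) + M(1, -1)) = 1*(6 + 2*1) = 1*(6 + 2) = 1*8 = 8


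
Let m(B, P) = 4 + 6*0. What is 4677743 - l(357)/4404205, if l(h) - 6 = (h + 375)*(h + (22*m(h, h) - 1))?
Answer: 20601738784301/4404205 ≈ 4.6777e+6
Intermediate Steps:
m(B, P) = 4 (m(B, P) = 4 + 0 = 4)
l(h) = 6 + (87 + h)*(375 + h) (l(h) = 6 + (h + 375)*(h + (22*4 - 1)) = 6 + (375 + h)*(h + (88 - 1)) = 6 + (375 + h)*(h + 87) = 6 + (375 + h)*(87 + h) = 6 + (87 + h)*(375 + h))
4677743 - l(357)/4404205 = 4677743 - (32631 + 357² + 462*357)/4404205 = 4677743 - (32631 + 127449 + 164934)/4404205 = 4677743 - 325014/4404205 = 20601738784301/4404205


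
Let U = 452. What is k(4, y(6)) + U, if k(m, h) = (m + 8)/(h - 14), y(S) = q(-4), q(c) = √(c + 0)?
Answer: 11279/25 - 3*I/25 ≈ 451.16 - 0.12*I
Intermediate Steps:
q(c) = √c
y(S) = 2*I (y(S) = √(-4) = 2*I)
k(m, h) = (8 + m)/(-14 + h)
k(4, y(6)) + U = (8 + 4)/(-14 + 2*I) + 452 = ((-14 - 2*I)/200)*12 + 452 = 3*(-14 - 2*I)/50 + 452 = 452 + 3*(-14 - 2*I)/50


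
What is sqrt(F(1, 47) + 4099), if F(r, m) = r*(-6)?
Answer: sqrt(4093) ≈ 63.977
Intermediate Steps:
F(r, m) = -6*r
sqrt(F(1, 47) + 4099) = sqrt(-6*1 + 4099) = sqrt(-6 + 4099) = sqrt(4093)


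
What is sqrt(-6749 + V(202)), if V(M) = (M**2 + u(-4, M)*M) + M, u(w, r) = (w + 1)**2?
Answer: 5*sqrt(1443) ≈ 189.93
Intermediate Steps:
u(w, r) = (1 + w)**2
V(M) = M**2 + 10*M (V(M) = (M**2 + (1 - 4)**2*M) + M = (M**2 + (-3)**2*M) + M = (M**2 + 9*M) + M = M**2 + 10*M)
sqrt(-6749 + V(202)) = sqrt(-6749 + 202*(10 + 202)) = sqrt(-6749 + 202*212) = sqrt(-6749 + 42824) = sqrt(36075) = 5*sqrt(1443)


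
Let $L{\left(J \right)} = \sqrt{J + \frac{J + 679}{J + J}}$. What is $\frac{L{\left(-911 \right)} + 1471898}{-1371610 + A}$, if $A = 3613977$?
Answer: $\frac{1471898}{2242367} + \frac{i \sqrt{755952355}}{2042796337} \approx 0.6564 + 1.3459 \cdot 10^{-5} i$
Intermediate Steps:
$L{\left(J \right)} = \sqrt{J + \frac{679 + J}{2 J}}$
$\frac{L{\left(-911 \right)} + 1471898}{-1371610 + A} = \frac{\frac{\sqrt{2 + 4 \left(-911\right) + \frac{1358}{-911}}}{2} + 1471898}{-1371610 + 3613977} = \frac{\frac{\sqrt{2 - 3644 + 1358 \left(- \frac{1}{911}\right)}}{2} + 1471898}{2242367} = \left(\frac{\sqrt{2 - 3644 - \frac{1358}{911}}}{2} + 1471898\right) \frac{1}{2242367} = \left(\frac{\sqrt{- \frac{3319220}{911}}}{2} + 1471898\right) \frac{1}{2242367} = \left(\frac{\frac{2}{911} i \sqrt{755952355}}{2} + 1471898\right) \frac{1}{2242367} = \left(\frac{i \sqrt{755952355}}{911} + 1471898\right) \frac{1}{2242367} = \left(1471898 + \frac{i \sqrt{755952355}}{911}\right) \frac{1}{2242367} = \frac{1471898}{2242367} + \frac{i \sqrt{755952355}}{2042796337}$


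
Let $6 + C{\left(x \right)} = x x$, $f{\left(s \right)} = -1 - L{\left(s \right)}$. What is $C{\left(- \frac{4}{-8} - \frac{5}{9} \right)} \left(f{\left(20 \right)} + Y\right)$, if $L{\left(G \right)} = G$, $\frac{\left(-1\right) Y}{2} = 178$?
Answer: $\frac{732511}{324} \approx 2260.8$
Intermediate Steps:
$Y = -356$ ($Y = \left(-2\right) 178 = -356$)
$f{\left(s \right)} = -1 - s$
$C{\left(x \right)} = -6 + x^{2}$ ($C{\left(x \right)} = -6 + x x = -6 + x^{2}$)
$C{\left(- \frac{4}{-8} - \frac{5}{9} \right)} \left(f{\left(20 \right)} + Y\right) = \left(-6 + \left(- \frac{4}{-8} - \frac{5}{9}\right)^{2}\right) \left(\left(-1 - 20\right) - 356\right) = \left(-6 + \left(\left(-4\right) \left(- \frac{1}{8}\right) - \frac{5}{9}\right)^{2}\right) \left(\left(-1 - 20\right) - 356\right) = \left(-6 + \left(\frac{1}{2} - \frac{5}{9}\right)^{2}\right) \left(-21 - 356\right) = \left(-6 + \left(- \frac{1}{18}\right)^{2}\right) \left(-377\right) = \left(-6 + \frac{1}{324}\right) \left(-377\right) = \left(- \frac{1943}{324}\right) \left(-377\right) = \frac{732511}{324}$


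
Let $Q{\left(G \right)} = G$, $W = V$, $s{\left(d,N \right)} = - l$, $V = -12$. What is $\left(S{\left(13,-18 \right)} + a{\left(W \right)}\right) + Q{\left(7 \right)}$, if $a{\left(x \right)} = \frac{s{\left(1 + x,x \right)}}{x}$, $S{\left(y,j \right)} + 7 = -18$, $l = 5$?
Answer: $- \frac{211}{12} \approx -17.583$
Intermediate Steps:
$S{\left(y,j \right)} = -25$ ($S{\left(y,j \right)} = -7 - 18 = -25$)
$s{\left(d,N \right)} = -5$ ($s{\left(d,N \right)} = \left(-1\right) 5 = -5$)
$W = -12$
$a{\left(x \right)} = - \frac{5}{x}$
$\left(S{\left(13,-18 \right)} + a{\left(W \right)}\right) + Q{\left(7 \right)} = \left(-25 - \frac{5}{-12}\right) + 7 = \left(-25 - - \frac{5}{12}\right) + 7 = \left(-25 + \frac{5}{12}\right) + 7 = - \frac{295}{12} + 7 = - \frac{211}{12}$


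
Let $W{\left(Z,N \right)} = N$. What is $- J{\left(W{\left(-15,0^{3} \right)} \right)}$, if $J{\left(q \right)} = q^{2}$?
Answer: $0$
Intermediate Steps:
$- J{\left(W{\left(-15,0^{3} \right)} \right)} = - \left(0^{3}\right)^{2} = - 0^{2} = \left(-1\right) 0 = 0$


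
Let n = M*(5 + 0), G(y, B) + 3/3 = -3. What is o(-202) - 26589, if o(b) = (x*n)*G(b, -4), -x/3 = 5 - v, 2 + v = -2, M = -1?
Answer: -27129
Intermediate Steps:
G(y, B) = -4 (G(y, B) = -1 - 3 = -4)
v = -4 (v = -2 - 2 = -4)
x = -27 (x = -3*(5 - 1*(-4)) = -3*(5 + 4) = -3*9 = -27)
n = -5 (n = -(5 + 0) = -1*5 = -5)
o(b) = -540 (o(b) = -27*(-5)*(-4) = 135*(-4) = -540)
o(-202) - 26589 = -540 - 26589 = -27129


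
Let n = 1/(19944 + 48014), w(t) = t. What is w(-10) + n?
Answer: -679579/67958 ≈ -10.000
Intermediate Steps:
n = 1/67958 ≈ 1.4715e-5
w(-10) + n = -10 + 1/67958 = -679579/67958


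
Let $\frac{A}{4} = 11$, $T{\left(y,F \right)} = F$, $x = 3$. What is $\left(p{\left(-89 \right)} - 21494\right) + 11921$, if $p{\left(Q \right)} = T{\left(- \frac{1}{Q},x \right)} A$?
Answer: $-9441$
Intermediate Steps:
$A = 44$ ($A = 4 \cdot 11 = 44$)
$p{\left(Q \right)} = 132$ ($p{\left(Q \right)} = 3 \cdot 44 = 132$)
$\left(p{\left(-89 \right)} - 21494\right) + 11921 = \left(132 - 21494\right) + 11921 = -21362 + 11921 = -9441$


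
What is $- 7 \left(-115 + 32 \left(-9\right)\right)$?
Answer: $2821$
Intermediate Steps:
$- 7 \left(-115 + 32 \left(-9\right)\right) = - 7 \left(-115 - 288\right) = \left(-7\right) \left(-403\right) = 2821$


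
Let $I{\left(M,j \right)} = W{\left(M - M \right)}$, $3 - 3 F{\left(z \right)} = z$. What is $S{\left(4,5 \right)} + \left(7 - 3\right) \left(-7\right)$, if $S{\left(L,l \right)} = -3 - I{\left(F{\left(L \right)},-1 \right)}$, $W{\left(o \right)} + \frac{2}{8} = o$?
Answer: $- \frac{123}{4} \approx -30.75$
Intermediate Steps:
$W{\left(o \right)} = - \frac{1}{4} + o$
$F{\left(z \right)} = 1 - \frac{z}{3}$
$I{\left(M,j \right)} = - \frac{1}{4}$ ($I{\left(M,j \right)} = - \frac{1}{4} + \left(M - M\right) = - \frac{1}{4} + 0 = - \frac{1}{4}$)
$S{\left(L,l \right)} = - \frac{11}{4}$ ($S{\left(L,l \right)} = -3 - - \frac{1}{4} = -3 + \frac{1}{4} = - \frac{11}{4}$)
$S{\left(4,5 \right)} + \left(7 - 3\right) \left(-7\right) = - \frac{11}{4} + \left(7 - 3\right) \left(-7\right) = - \frac{11}{4} + 4 \left(-7\right) = - \frac{11}{4} - 28 = - \frac{123}{4}$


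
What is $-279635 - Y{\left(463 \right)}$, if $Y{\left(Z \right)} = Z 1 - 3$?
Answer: $-280095$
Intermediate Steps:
$Y{\left(Z \right)} = -3 + Z$ ($Y{\left(Z \right)} = Z - 3 = -3 + Z$)
$-279635 - Y{\left(463 \right)} = -279635 - \left(-3 + 463\right) = -279635 - 460 = -280095$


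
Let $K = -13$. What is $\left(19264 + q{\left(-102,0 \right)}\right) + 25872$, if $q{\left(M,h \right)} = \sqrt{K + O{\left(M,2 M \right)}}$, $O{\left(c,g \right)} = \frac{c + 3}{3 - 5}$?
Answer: $45136 + \frac{\sqrt{146}}{2} \approx 45142.0$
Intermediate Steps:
$O{\left(c,g \right)} = - \frac{3}{2} - \frac{c}{2}$ ($O{\left(c,g \right)} = \frac{3 + c}{-2} = \left(3 + c\right) \left(- \frac{1}{2}\right) = - \frac{3}{2} - \frac{c}{2}$)
$q{\left(M,h \right)} = \sqrt{- \frac{29}{2} - \frac{M}{2}}$ ($q{\left(M,h \right)} = \sqrt{-13 - \left(\frac{3}{2} + \frac{M}{2}\right)} = \sqrt{- \frac{29}{2} - \frac{M}{2}}$)
$\left(19264 + q{\left(-102,0 \right)}\right) + 25872 = \left(19264 + \frac{\sqrt{-58 - -204}}{2}\right) + 25872 = \left(19264 + \frac{\sqrt{-58 + 204}}{2}\right) + 25872 = \left(19264 + \frac{\sqrt{146}}{2}\right) + 25872 = 45136 + \frac{\sqrt{146}}{2}$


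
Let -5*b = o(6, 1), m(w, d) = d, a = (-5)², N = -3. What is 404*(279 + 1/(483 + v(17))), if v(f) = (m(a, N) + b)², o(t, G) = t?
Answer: 352690889/3129 ≈ 1.1272e+5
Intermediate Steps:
a = 25
b = -6/5 (b = -⅕*6 = -6/5 ≈ -1.2000)
v(f) = 441/25 (v(f) = (-3 - 6/5)² = (-21/5)² = 441/25)
404*(279 + 1/(483 + v(17))) = 404*(279 + 1/(483 + 441/25)) = 404*(279 + 1/(12516/25)) = 404*(279 + 25/12516) = 404*(3491989/12516) = 352690889/3129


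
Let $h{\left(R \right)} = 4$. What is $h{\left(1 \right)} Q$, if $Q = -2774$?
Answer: $-11096$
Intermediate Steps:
$h{\left(1 \right)} Q = 4 \left(-2774\right) = -11096$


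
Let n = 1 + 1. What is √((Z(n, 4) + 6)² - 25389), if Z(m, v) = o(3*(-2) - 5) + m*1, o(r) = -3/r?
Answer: 2*I*√765947/11 ≈ 159.12*I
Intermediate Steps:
n = 2
Z(m, v) = 3/11 + m (Z(m, v) = -3/(3*(-2) - 5) + m*1 = -3/(-6 - 5) + m = -3/(-11) + m = -3*(-1/11) + m = 3/11 + m)
√((Z(n, 4) + 6)² - 25389) = √(((3/11 + 2) + 6)² - 25389) = √((25/11 + 6)² - 25389) = √((91/11)² - 25389) = √(8281/121 - 25389) = √(-3063788/121) = 2*I*√765947/11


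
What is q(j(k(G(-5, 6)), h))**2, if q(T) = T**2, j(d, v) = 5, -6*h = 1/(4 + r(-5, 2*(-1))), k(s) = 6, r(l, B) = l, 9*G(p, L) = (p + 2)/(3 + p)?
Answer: 625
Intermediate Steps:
G(p, L) = (2 + p)/(9*(3 + p)) (G(p, L) = ((p + 2)/(3 + p))/9 = ((2 + p)/(3 + p))/9 = (2 + p)/(9*(3 + p)))
h = 1/6 (h = -1/(6*(4 - 5)) = -1/6/(-1) = -1/6*(-1) = 1/6 ≈ 0.16667)
q(j(k(G(-5, 6)), h))**2 = (5**2)**2 = 25**2 = 625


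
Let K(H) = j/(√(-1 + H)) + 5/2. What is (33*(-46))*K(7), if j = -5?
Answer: -3795 + 1265*√6 ≈ -696.40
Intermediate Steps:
K(H) = 5/2 - 5/√(-1 + H) (K(H) = -5/√(-1 + H) + 5/2 = 5/2 - 5/√(-1 + H))
(33*(-46))*K(7) = (33*(-46))*(5/2 - 5/√(-1 + 7)) = -1518*(5/2 - 5*√6/6) = -3795 + 1265*√6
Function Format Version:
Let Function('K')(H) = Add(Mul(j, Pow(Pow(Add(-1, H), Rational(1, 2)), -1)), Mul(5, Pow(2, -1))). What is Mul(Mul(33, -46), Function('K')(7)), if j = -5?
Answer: Add(-3795, Mul(1265, Pow(6, Rational(1, 2)))) ≈ -696.40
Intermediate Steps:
Function('K')(H) = Add(Rational(5, 2), Mul(-5, Pow(Add(-1, H), Rational(-1, 2)))) (Function('K')(H) = Add(Mul(-5, Pow(Pow(Add(-1, H), Rational(1, 2)), -1)), Mul(5, Pow(2, -1))) = Add(Mul(-5, Pow(Add(-1, H), Rational(-1, 2))), Mul(5, Rational(1, 2))) = Add(Mul(-5, Pow(Add(-1, H), Rational(-1, 2))), Rational(5, 2)) = Add(Rational(5, 2), Mul(-5, Pow(Add(-1, H), Rational(-1, 2)))))
Mul(Mul(33, -46), Function('K')(7)) = Mul(Mul(33, -46), Add(Rational(5, 2), Mul(-5, Pow(Add(-1, 7), Rational(-1, 2))))) = Mul(-1518, Add(Rational(5, 2), Mul(-5, Pow(6, Rational(-1, 2))))) = Mul(-1518, Add(Rational(5, 2), Mul(-5, Mul(Rational(1, 6), Pow(6, Rational(1, 2)))))) = Mul(-1518, Add(Rational(5, 2), Mul(Rational(-5, 6), Pow(6, Rational(1, 2))))) = Add(-3795, Mul(1265, Pow(6, Rational(1, 2))))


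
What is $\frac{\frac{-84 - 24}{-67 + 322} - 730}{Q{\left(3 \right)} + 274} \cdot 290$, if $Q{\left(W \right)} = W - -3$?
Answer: $- \frac{900247}{1190} \approx -756.51$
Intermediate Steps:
$Q{\left(W \right)} = 3 + W$ ($Q{\left(W \right)} = W + 3 = 3 + W$)
$\frac{\frac{-84 - 24}{-67 + 322} - 730}{Q{\left(3 \right)} + 274} \cdot 290 = \frac{\frac{-84 - 24}{-67 + 322} - 730}{\left(3 + 3\right) + 274} \cdot 290 = \frac{- \frac{108}{255} - 730}{6 + 274} \cdot 290 = \frac{\left(-108\right) \frac{1}{255} - 730}{280} \cdot 290 = \left(- \frac{36}{85} - 730\right) \frac{1}{280} \cdot 290 = \left(- \frac{62086}{85}\right) \frac{1}{280} \cdot 290 = \left(- \frac{31043}{11900}\right) 290 = - \frac{900247}{1190}$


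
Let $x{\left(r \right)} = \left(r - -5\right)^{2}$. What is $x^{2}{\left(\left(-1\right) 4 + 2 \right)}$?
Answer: $81$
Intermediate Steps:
$x{\left(r \right)} = \left(5 + r\right)^{2}$ ($x{\left(r \right)} = \left(r + 5\right)^{2} = \left(5 + r\right)^{2}$)
$x^{2}{\left(\left(-1\right) 4 + 2 \right)} = \left(\left(5 + \left(\left(-1\right) 4 + 2\right)\right)^{2}\right)^{2} = \left(\left(5 + \left(-4 + 2\right)\right)^{2}\right)^{2} = \left(\left(5 - 2\right)^{2}\right)^{2} = \left(3^{2}\right)^{2} = 9^{2} = 81$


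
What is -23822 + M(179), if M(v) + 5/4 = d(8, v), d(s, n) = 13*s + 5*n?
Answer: -91297/4 ≈ -22824.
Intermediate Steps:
d(s, n) = 5*n + 13*s
M(v) = 411/4 + 5*v (M(v) = -5/4 + (5*v + 13*8) = -5/4 + (5*v + 104) = -5/4 + (104 + 5*v) = 411/4 + 5*v)
-23822 + M(179) = -23822 + (411/4 + 5*179) = -23822 + (411/4 + 895) = -23822 + 3991/4 = -91297/4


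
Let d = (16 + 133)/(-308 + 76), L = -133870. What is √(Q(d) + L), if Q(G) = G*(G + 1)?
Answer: I*√7205431247/232 ≈ 365.88*I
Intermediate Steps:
d = -149/232 (d = 149/(-232) = 149*(-1/232) = -149/232 ≈ -0.64224)
Q(G) = G*(1 + G)
√(Q(d) + L) = √(-149*(1 - 149/232)/232 - 133870) = √(-149/232*83/232 - 133870) = √(-12367/53824 - 133870) = √(-7205431247/53824) = I*√7205431247/232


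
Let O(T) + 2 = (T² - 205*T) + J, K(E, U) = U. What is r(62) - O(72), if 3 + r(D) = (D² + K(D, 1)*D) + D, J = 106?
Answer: 13437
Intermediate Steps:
O(T) = 104 + T² - 205*T (O(T) = -2 + ((T² - 205*T) + 106) = -2 + (106 + T² - 205*T) = 104 + T² - 205*T)
r(D) = -3 + D² + 2*D (r(D) = -3 + ((D² + 1*D) + D) = -3 + ((D² + D) + D) = -3 + ((D + D²) + D) = -3 + (D² + 2*D) = -3 + D² + 2*D)
r(62) - O(72) = (-3 + 62² + 2*62) - (104 + 72² - 205*72) = (-3 + 3844 + 124) - (104 + 5184 - 14760) = 3965 - 1*(-9472) = 3965 + 9472 = 13437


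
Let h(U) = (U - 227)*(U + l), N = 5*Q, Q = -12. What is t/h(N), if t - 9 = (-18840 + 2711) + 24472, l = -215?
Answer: 8352/78925 ≈ 0.10582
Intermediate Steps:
N = -60 (N = 5*(-12) = -60)
h(U) = (-227 + U)*(-215 + U) (h(U) = (U - 227)*(U - 215) = (-227 + U)*(-215 + U))
t = 8352 (t = 9 + ((-18840 + 2711) + 24472) = 9 + (-16129 + 24472) = 9 + 8343 = 8352)
t/h(N) = 8352/(48805 + (-60)**2 - 442*(-60)) = 8352/(48805 + 3600 + 26520) = 8352/78925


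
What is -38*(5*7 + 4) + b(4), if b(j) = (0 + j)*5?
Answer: -1462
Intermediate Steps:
b(j) = 5*j (b(j) = j*5 = 5*j)
-38*(5*7 + 4) + b(4) = -38*(5*7 + 4) + 5*4 = -38*(35 + 4) + 20 = -38*39 + 20 = -1482 + 20 = -1462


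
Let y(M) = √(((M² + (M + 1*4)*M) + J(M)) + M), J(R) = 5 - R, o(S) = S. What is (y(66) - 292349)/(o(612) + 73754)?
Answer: -292349/74366 + √8981/74366 ≈ -3.9299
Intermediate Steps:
y(M) = √(5 + M² + M*(4 + M)) (y(M) = √(((M² + (M + 1*4)*M) + (5 - M)) + M) = √(((M² + (M + 4)*M) + (5 - M)) + M) = √(((M² + (4 + M)*M) + (5 - M)) + M) = √(((M² + M*(4 + M)) + (5 - M)) + M) = √((5 + M² - M + M*(4 + M)) + M) = √(5 + M² + M*(4 + M)))
(y(66) - 292349)/(o(612) + 73754) = (√(5 + 2*66² + 4*66) - 292349)/(612 + 73754) = (√(5 + 2*4356 + 264) - 292349)/74366 = (√(5 + 8712 + 264) - 292349)*(1/74366) = (√8981 - 292349)*(1/74366) = (-292349 + √8981)*(1/74366) = -292349/74366 + √8981/74366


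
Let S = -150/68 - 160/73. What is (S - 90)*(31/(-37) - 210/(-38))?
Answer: -386118160/872423 ≈ -442.58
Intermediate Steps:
S = -10915/2482 (S = -150*1/68 - 160*1/73 = -75/34 - 160/73 = -10915/2482 ≈ -4.3977)
(S - 90)*(31/(-37) - 210/(-38)) = (-10915/2482 - 90)*(31/(-37) - 210/(-38)) = -234295*(31*(-1/37) - 210*(-1/38))/2482 = -234295*(-31/37 + 105/19)/2482 = -234295/2482*3296/703 = -386118160/872423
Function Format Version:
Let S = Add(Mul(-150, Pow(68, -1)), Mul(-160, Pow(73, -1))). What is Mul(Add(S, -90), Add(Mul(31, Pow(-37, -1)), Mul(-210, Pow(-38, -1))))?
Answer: Rational(-386118160, 872423) ≈ -442.58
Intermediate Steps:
S = Rational(-10915, 2482) (S = Add(Mul(-150, Rational(1, 68)), Mul(-160, Rational(1, 73))) = Add(Rational(-75, 34), Rational(-160, 73)) = Rational(-10915, 2482) ≈ -4.3977)
Mul(Add(S, -90), Add(Mul(31, Pow(-37, -1)), Mul(-210, Pow(-38, -1)))) = Mul(Add(Rational(-10915, 2482), -90), Add(Mul(31, Pow(-37, -1)), Mul(-210, Pow(-38, -1)))) = Mul(Rational(-234295, 2482), Add(Mul(31, Rational(-1, 37)), Mul(-210, Rational(-1, 38)))) = Mul(Rational(-234295, 2482), Add(Rational(-31, 37), Rational(105, 19))) = Mul(Rational(-234295, 2482), Rational(3296, 703)) = Rational(-386118160, 872423)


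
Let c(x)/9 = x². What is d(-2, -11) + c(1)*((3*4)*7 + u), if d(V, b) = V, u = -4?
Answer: 718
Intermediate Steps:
c(x) = 9*x²
d(-2, -11) + c(1)*((3*4)*7 + u) = -2 + (9*1²)*((3*4)*7 - 4) = -2 + (9*1)*(12*7 - 4) = -2 + 9*(84 - 4) = -2 + 9*80 = -2 + 720 = 718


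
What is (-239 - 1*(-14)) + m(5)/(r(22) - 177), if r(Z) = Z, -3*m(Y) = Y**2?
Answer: -20920/93 ≈ -224.95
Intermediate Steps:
m(Y) = -Y**2/3
(-239 - 1*(-14)) + m(5)/(r(22) - 177) = (-239 - 1*(-14)) + (-1/3*5**2)/(22 - 177) = (-239 + 14) + (-1/3*25)/(-155) = -225 - 1/155*(-25/3) = -225 + 5/93 = -20920/93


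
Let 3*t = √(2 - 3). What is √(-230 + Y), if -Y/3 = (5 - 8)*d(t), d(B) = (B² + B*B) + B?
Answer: √(-232 + 3*I) ≈ 0.09848 + 15.232*I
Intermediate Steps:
t = I/3 (t = √(2 - 3)/3 = √(-1)/3 = I/3 ≈ 0.33333*I)
d(B) = B + 2*B² (d(B) = (B² + B²) + B = 2*B² + B = B + 2*B²)
Y = 3*I*(1 + 2*I/3) (Y = -3*(5 - 8)*(I/3)*(1 + 2*(I/3)) = -(-9)*(I/3)*(1 + 2*I/3) = -(-9)*I*(1 + 2*I/3)/3 = -(-3)*I*(1 + 2*I/3) = 3*I*(1 + 2*I/3) ≈ -2.0 + 3.0*I)
√(-230 + Y) = √(-230 + (-2 + 3*I)) = √(-232 + 3*I)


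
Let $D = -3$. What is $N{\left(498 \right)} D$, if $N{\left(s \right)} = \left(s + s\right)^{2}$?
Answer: $-2976048$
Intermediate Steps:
$N{\left(s \right)} = 4 s^{2}$ ($N{\left(s \right)} = \left(2 s\right)^{2} = 4 s^{2}$)
$N{\left(498 \right)} D = 4 \cdot 498^{2} \left(-3\right) = 4 \cdot 248004 \left(-3\right) = 992016 \left(-3\right) = -2976048$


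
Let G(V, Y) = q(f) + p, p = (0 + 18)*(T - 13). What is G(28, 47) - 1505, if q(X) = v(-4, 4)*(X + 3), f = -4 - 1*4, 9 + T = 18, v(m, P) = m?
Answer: -1557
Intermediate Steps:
T = 9 (T = -9 + 18 = 9)
f = -8 (f = -4 - 4 = -8)
q(X) = -12 - 4*X (q(X) = -4*(X + 3) = -4*(3 + X) = -12 - 4*X)
p = -72 (p = (0 + 18)*(9 - 13) = 18*(-4) = -72)
G(V, Y) = -52 (G(V, Y) = (-12 - 4*(-8)) - 72 = (-12 + 32) - 72 = 20 - 72 = -52)
G(28, 47) - 1505 = -52 - 1505 = -1557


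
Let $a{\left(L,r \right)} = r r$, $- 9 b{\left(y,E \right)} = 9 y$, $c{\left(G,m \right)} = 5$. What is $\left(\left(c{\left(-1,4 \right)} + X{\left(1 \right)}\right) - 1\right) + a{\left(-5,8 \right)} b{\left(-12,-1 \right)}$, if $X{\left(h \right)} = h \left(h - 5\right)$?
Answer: $768$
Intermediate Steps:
$b{\left(y,E \right)} = - y$ ($b{\left(y,E \right)} = - \frac{9 y}{9} = - y$)
$a{\left(L,r \right)} = r^{2}$
$X{\left(h \right)} = h \left(-5 + h\right)$
$\left(\left(c{\left(-1,4 \right)} + X{\left(1 \right)}\right) - 1\right) + a{\left(-5,8 \right)} b{\left(-12,-1 \right)} = \left(\left(5 + 1 \left(-5 + 1\right)\right) - 1\right) + 8^{2} \left(\left(-1\right) \left(-12\right)\right) = \left(\left(5 + 1 \left(-4\right)\right) - 1\right) + 64 \cdot 12 = \left(\left(5 - 4\right) - 1\right) + 768 = \left(1 - 1\right) + 768 = 0 + 768 = 768$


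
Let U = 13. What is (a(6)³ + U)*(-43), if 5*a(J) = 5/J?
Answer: -120787/216 ≈ -559.20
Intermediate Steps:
a(J) = 1/J (a(J) = (5/J)/5 = 1/J)
(a(6)³ + U)*(-43) = ((1/6)³ + 13)*(-43) = ((⅙)³ + 13)*(-43) = (1/216 + 13)*(-43) = (2809/216)*(-43) = -120787/216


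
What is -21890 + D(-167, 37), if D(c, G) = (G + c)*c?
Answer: -180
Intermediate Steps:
D(c, G) = c*(G + c)
-21890 + D(-167, 37) = -21890 - 167*(37 - 167) = -21890 - 167*(-130) = -21890 + 21710 = -180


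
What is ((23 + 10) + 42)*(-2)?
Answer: -150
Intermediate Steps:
((23 + 10) + 42)*(-2) = (33 + 42)*(-2) = 75*(-2) = -150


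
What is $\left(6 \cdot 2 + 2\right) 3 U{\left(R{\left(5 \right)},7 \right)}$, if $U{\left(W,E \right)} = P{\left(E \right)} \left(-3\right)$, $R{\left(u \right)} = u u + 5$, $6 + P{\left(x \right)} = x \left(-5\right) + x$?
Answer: $4284$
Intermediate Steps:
$P{\left(x \right)} = -6 - 4 x$ ($P{\left(x \right)} = -6 + \left(x \left(-5\right) + x\right) = -6 + \left(- 5 x + x\right) = -6 - 4 x$)
$R{\left(u \right)} = 5 + u^{2}$ ($R{\left(u \right)} = u^{2} + 5 = 5 + u^{2}$)
$U{\left(W,E \right)} = 18 + 12 E$ ($U{\left(W,E \right)} = \left(-6 - 4 E\right) \left(-3\right) = 18 + 12 E$)
$\left(6 \cdot 2 + 2\right) 3 U{\left(R{\left(5 \right)},7 \right)} = \left(6 \cdot 2 + 2\right) 3 \left(18 + 12 \cdot 7\right) = \left(12 + 2\right) 3 \left(18 + 84\right) = 14 \cdot 3 \cdot 102 = 42 \cdot 102 = 4284$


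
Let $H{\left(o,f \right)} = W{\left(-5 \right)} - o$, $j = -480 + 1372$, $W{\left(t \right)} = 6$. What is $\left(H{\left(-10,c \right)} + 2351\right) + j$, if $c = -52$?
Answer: $3259$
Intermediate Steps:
$j = 892$
$H{\left(o,f \right)} = 6 - o$
$\left(H{\left(-10,c \right)} + 2351\right) + j = \left(\left(6 - -10\right) + 2351\right) + 892 = \left(\left(6 + 10\right) + 2351\right) + 892 = \left(16 + 2351\right) + 892 = 2367 + 892 = 3259$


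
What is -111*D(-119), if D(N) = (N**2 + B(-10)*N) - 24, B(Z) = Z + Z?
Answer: -1833387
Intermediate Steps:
B(Z) = 2*Z
D(N) = -24 + N**2 - 20*N (D(N) = (N**2 + (2*(-10))*N) - 24 = (N**2 - 20*N) - 24 = -24 + N**2 - 20*N)
-111*D(-119) = -111*(-24 + (-119)**2 - 20*(-119)) = -111*(-24 + 14161 + 2380) = -111*16517 = -1833387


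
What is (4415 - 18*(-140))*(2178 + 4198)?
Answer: 44217560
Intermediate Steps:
(4415 - 18*(-140))*(2178 + 4198) = (4415 + 2520)*6376 = 6935*6376 = 44217560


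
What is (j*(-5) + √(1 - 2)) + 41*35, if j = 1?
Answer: 1430 + I ≈ 1430.0 + 1.0*I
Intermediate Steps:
(j*(-5) + √(1 - 2)) + 41*35 = (1*(-5) + √(1 - 2)) + 41*35 = (-5 + √(-1)) + 1435 = (-5 + I) + 1435 = 1430 + I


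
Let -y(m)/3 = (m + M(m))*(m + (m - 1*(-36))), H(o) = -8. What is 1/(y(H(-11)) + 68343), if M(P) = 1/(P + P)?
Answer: 4/275307 ≈ 1.4529e-5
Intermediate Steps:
M(P) = 1/(2*P)
y(m) = -3*(36 + 2*m)*(m + 1/(2*m)) (y(m) = -3*(m + 1/(2*m))*(m + (m - 1*(-36))) = -3*(m + 1/(2*m))*(m + (m + 36)) = -3*(m + 1/(2*m))*(m + (36 + m)) = -3*(m + 1/(2*m))*(36 + 2*m) = -3*(36 + 2*m)*(m + 1/(2*m)))
1/(y(H(-11)) + 68343) = 1/((-3 - 108*(-8) - 54/(-8) - 6*(-8)²) + 68343) = 1/((-3 + 864 - 54*(-⅛) - 6*64) + 68343) = 1/((-3 + 864 + 27/4 - 384) + 68343) = 1/(1935/4 + 68343) = 1/(275307/4) = 4/275307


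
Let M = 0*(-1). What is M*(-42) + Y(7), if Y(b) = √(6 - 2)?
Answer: 2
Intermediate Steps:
M = 0
Y(b) = 2 (Y(b) = √4 = 2)
M*(-42) + Y(7) = 0*(-42) + 2 = 0 + 2 = 2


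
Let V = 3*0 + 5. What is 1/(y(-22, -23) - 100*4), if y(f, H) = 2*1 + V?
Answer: -1/393 ≈ -0.0025445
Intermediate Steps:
V = 5 (V = 0 + 5 = 5)
y(f, H) = 7 (y(f, H) = 2*1 + 5 = 2 + 5 = 7)
1/(y(-22, -23) - 100*4) = 1/(7 - 100*4) = 1/(7 - 400) = 1/(-393) = -1/393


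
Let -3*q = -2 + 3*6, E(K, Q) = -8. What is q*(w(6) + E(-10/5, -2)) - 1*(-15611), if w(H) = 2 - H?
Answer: 15675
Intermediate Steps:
q = -16/3 (q = -(-2 + 3*6)/3 = -(-2 + 18)/3 = -⅓*16 = -16/3 ≈ -5.3333)
q*(w(6) + E(-10/5, -2)) - 1*(-15611) = -16*((2 - 1*6) - 8)/3 - 1*(-15611) = -16*((2 - 6) - 8)/3 + 15611 = -16*(-4 - 8)/3 + 15611 = -16/3*(-12) + 15611 = 64 + 15611 = 15675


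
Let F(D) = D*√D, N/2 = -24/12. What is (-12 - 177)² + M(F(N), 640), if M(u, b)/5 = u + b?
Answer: 38921 - 40*I ≈ 38921.0 - 40.0*I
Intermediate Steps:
N = -4 (N = 2*(-24/12) = 2*(-24*1/12) = 2*(-2) = -4)
F(D) = D^(3/2)
M(u, b) = 5*b + 5*u (M(u, b) = 5*(u + b) = 5*(b + u) = 5*b + 5*u)
(-12 - 177)² + M(F(N), 640) = (-12 - 177)² + (5*640 + 5*(-4)^(3/2)) = (-189)² + (3200 + 5*(-8*I)) = 35721 + (3200 - 40*I) = 38921 - 40*I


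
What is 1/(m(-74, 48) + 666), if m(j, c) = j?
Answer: 1/592 ≈ 0.0016892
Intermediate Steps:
1/(m(-74, 48) + 666) = 1/(-74 + 666) = 1/592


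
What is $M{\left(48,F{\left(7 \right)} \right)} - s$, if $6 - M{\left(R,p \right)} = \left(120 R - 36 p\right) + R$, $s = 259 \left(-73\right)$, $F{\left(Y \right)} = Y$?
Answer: $13357$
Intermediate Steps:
$s = -18907$
$M{\left(R,p \right)} = 6 - 121 R + 36 p$ ($M{\left(R,p \right)} = 6 - \left(\left(120 R - 36 p\right) + R\right) = 6 - \left(\left(- 36 p + 120 R\right) + R\right) = 6 - \left(- 36 p + 121 R\right) = 6 - 121 R + 36 p$)
$M{\left(48,F{\left(7 \right)} \right)} - s = \left(6 - 5808 + 36 \cdot 7\right) - -18907 = \left(6 - 5808 + 252\right) + 18907 = -5550 + 18907 = 13357$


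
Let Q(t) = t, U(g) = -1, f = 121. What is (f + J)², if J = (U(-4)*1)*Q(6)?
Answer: 13225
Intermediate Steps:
J = -6 (J = -1*1*6 = -1*6 = -6)
(f + J)² = (121 - 6)² = 115² = 13225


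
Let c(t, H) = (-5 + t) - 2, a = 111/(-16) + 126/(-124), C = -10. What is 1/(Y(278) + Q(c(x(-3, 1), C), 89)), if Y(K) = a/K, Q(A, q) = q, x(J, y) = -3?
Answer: 137888/12268087 ≈ 0.011240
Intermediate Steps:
a = -3945/496 (a = 111*(-1/16) + 126*(-1/124) = -111/16 - 63/62 = -3945/496 ≈ -7.9536)
c(t, H) = -7 + t
Y(K) = -3945/(496*K)
1/(Y(278) + Q(c(x(-3, 1), C), 89)) = 1/(-3945/496/278 + 89) = 1/(-3945/496*1/278 + 89) = 1/(-3945/137888 + 89) = 1/(12268087/137888) = 137888/12268087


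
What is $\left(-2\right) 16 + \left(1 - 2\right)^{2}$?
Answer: $-31$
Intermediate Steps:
$\left(-2\right) 16 + \left(1 - 2\right)^{2} = -32 + \left(-1\right)^{2} = -32 + 1 = -31$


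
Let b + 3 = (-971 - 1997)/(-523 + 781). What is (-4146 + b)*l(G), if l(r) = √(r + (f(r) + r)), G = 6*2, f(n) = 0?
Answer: -1073410*√6/129 ≈ -20382.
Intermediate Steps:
b = -1871/129 (b = -3 + (-971 - 1997)/(-523 + 781) = -3 - 2968/258 = -3 - 2968*1/258 = -3 - 1484/129 = -1871/129 ≈ -14.504)
G = 12
l(r) = √2*√r (l(r) = √(r + (0 + r)) = √(r + r) = √(2*r) = √2*√r)
(-4146 + b)*l(G) = (-4146 - 1871/129)*(√2*√12) = -536705*√2*2*√3/129 = -1073410*√6/129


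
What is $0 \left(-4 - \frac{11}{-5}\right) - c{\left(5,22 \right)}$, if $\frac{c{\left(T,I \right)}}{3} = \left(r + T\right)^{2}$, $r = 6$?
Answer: $-363$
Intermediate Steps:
$c{\left(T,I \right)} = 3 \left(6 + T\right)^{2}$
$0 \left(-4 - \frac{11}{-5}\right) - c{\left(5,22 \right)} = 0 \left(-4 - \frac{11}{-5}\right) - 3 \left(6 + 5\right)^{2} = 0 \left(-4 - - \frac{11}{5}\right) - 3 \cdot 11^{2} = 0 \left(-4 + \frac{11}{5}\right) - 3 \cdot 121 = 0 \left(- \frac{9}{5}\right) - 363 = 0 - 363 = -363$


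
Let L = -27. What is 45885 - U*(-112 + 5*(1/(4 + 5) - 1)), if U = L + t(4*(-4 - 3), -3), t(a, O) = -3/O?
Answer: 385717/9 ≈ 42857.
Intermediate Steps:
U = -26 (U = -27 - 3/(-3) = -27 - 3*(-⅓) = -27 + 1 = -26)
45885 - U*(-112 + 5*(1/(4 + 5) - 1)) = 45885 - (-26)*(-112 + 5*(1/(4 + 5) - 1)) = 45885 - (-26)*(-112 + 5*(1/9 - 1)) = 45885 - (-26)*(-112 + 5*(⅑ - 1)) = 45885 - (-26)*(-112 + 5*(-8/9)) = 45885 - (-26)*(-112 - 40/9) = 45885 - (-26)*(-1048)/9 = 45885 - 1*27248/9 = 45885 - 27248/9 = 385717/9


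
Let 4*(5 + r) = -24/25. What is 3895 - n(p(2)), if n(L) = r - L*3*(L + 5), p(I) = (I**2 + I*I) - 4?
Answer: 100206/25 ≈ 4008.2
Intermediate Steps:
r = -131/25 (r = -5 + (-24/25)/4 = -5 + (-24*1/25)/4 = -5 + (1/4)*(-24/25) = -5 - 6/25 = -131/25 ≈ -5.2400)
p(I) = -4 + 2*I**2 (p(I) = (I**2 + I**2) - 4 = 2*I**2 - 4 = -4 + 2*I**2)
n(L) = -131/25 - 3*L*(5 + L) (n(L) = -131/25 - L*3*(L + 5) = -131/25 - 3*L*(5 + L))
3895 - n(p(2)) = 3895 - (-131/25 - 15*(-4 + 2*2**2) - 3*(-4 + 2*2**2)**2) = 3895 - (-131/25 - 15*(-4 + 2*4) - 3*(-4 + 2*4)**2) = 3895 - (-131/25 - 15*(-4 + 8) - 3*(-4 + 8)**2) = 3895 - (-131/25 - 15*4 - 3*4**2) = 3895 - (-131/25 - 60 - 3*16) = 3895 - (-131/25 - 60 - 48) = 3895 - 1*(-2831/25) = 3895 + 2831/25 = 100206/25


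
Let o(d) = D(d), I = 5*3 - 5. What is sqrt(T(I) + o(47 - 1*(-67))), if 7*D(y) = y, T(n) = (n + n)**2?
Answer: sqrt(20398)/7 ≈ 20.403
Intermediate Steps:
I = 10 (I = 15 - 5 = 10)
T(n) = 4*n**2 (T(n) = (2*n)**2 = 4*n**2)
D(y) = y/7
o(d) = d/7
sqrt(T(I) + o(47 - 1*(-67))) = sqrt(4*10**2 + (47 - 1*(-67))/7) = sqrt(4*100 + (47 + 67)/7) = sqrt(400 + (1/7)*114) = sqrt(400 + 114/7) = sqrt(2914/7) = sqrt(20398)/7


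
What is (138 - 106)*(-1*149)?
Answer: -4768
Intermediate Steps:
(138 - 106)*(-1*149) = 32*(-149) = -4768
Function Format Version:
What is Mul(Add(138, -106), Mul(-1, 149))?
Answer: -4768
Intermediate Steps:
Mul(Add(138, -106), Mul(-1, 149)) = Mul(32, -149) = -4768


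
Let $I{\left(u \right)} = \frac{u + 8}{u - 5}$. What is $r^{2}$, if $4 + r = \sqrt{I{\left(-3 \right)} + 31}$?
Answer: $\frac{371}{8} - 18 \sqrt{6} \approx 2.2842$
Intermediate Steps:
$I{\left(u \right)} = \frac{8 + u}{-5 + u}$
$r = -4 + \frac{9 \sqrt{6}}{4}$ ($r = -4 + \sqrt{\frac{8 - 3}{-5 - 3} + 31} = -4 + \sqrt{\frac{1}{-8} \cdot 5 + 31} = -4 + \sqrt{\left(- \frac{1}{8}\right) 5 + 31} = -4 + \sqrt{- \frac{5}{8} + 31} = -4 + \sqrt{\frac{243}{8}} = -4 + \frac{9 \sqrt{6}}{4} \approx 1.5114$)
$r^{2} = \left(-4 + \frac{9 \sqrt{6}}{4}\right)^{2}$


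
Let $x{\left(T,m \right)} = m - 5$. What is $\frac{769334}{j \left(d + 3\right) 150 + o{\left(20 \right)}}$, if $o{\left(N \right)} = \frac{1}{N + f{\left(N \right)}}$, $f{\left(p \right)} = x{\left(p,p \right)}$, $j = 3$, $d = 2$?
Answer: $\frac{26926690}{78751} \approx 341.92$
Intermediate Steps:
$x{\left(T,m \right)} = -5 + m$ ($x{\left(T,m \right)} = m - 5 = -5 + m$)
$f{\left(p \right)} = -5 + p$
$o{\left(N \right)} = \frac{1}{-5 + 2 N}$ ($o{\left(N \right)} = \frac{1}{N + \left(-5 + N\right)} = \frac{1}{-5 + 2 N}$)
$\frac{769334}{j \left(d + 3\right) 150 + o{\left(20 \right)}} = \frac{769334}{3 \left(2 + 3\right) 150 + \frac{1}{-5 + 2 \cdot 20}} = \frac{769334}{3 \cdot 5 \cdot 150 + \frac{1}{-5 + 40}} = \frac{769334}{15 \cdot 150 + \frac{1}{35}} = \frac{769334}{2250 + \frac{1}{35}} = \frac{769334}{\frac{78751}{35}} = 769334 \cdot \frac{35}{78751} = \frac{26926690}{78751}$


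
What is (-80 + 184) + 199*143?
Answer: 28561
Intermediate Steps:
(-80 + 184) + 199*143 = 104 + 28457 = 28561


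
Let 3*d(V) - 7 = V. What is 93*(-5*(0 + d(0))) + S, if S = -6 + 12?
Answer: -1079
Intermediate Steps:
S = 6
d(V) = 7/3 + V/3
93*(-5*(0 + d(0))) + S = 93*(-5*(0 + (7/3 + (⅓)*0))) + 6 = 93*(-5*(0 + (7/3 + 0))) + 6 = 93*(-5*(0 + 7/3)) + 6 = 93*(-5*7/3) + 6 = 93*(-35/3) + 6 = -1085 + 6 = -1079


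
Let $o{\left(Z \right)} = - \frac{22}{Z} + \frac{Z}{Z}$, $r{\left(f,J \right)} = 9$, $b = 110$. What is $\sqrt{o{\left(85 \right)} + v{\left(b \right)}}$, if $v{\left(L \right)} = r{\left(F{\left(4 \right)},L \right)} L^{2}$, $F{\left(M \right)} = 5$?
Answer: $\frac{3 \sqrt{87423095}}{85} \approx 330.0$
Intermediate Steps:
$o{\left(Z \right)} = 1 - \frac{22}{Z}$ ($o{\left(Z \right)} = - \frac{22}{Z} + 1 = 1 - \frac{22}{Z}$)
$v{\left(L \right)} = 9 L^{2}$
$\sqrt{o{\left(85 \right)} + v{\left(b \right)}} = \sqrt{\frac{-22 + 85}{85} + 9 \cdot 110^{2}} = \sqrt{\frac{1}{85} \cdot 63 + 9 \cdot 12100} = \sqrt{\frac{63}{85} + 108900} = \sqrt{\frac{9256563}{85}} = \frac{3 \sqrt{87423095}}{85}$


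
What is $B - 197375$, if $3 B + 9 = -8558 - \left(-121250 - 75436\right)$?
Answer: $- \frac{404006}{3} \approx -1.3467 \cdot 10^{5}$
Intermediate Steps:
$B = \frac{188119}{3}$ ($B = -3 + \frac{-8558 - \left(-121250 - 75436\right)}{3} = -3 + \frac{-8558 - -196686}{3} = -3 + \frac{-8558 + 196686}{3} = -3 + \frac{1}{3} \cdot 188128 = -3 + \frac{188128}{3} = \frac{188119}{3} \approx 62706.0$)
$B - 197375 = \frac{188119}{3} - 197375 = - \frac{404006}{3}$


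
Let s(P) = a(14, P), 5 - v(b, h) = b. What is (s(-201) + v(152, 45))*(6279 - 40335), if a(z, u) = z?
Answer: 4529448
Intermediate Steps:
v(b, h) = 5 - b
s(P) = 14
(s(-201) + v(152, 45))*(6279 - 40335) = (14 + (5 - 1*152))*(6279 - 40335) = (14 + (5 - 152))*(-34056) = (14 - 147)*(-34056) = -133*(-34056) = 4529448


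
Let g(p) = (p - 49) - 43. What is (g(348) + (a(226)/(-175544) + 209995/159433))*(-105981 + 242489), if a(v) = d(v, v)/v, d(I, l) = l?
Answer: 245771217365186193/6996876638 ≈ 3.5126e+7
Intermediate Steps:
a(v) = 1 (a(v) = v/v = 1)
g(p) = -92 + p (g(p) = (-49 + p) - 43 = -92 + p)
(g(348) + (a(226)/(-175544) + 209995/159433))*(-105981 + 242489) = ((-92 + 348) + (1/(-175544) + 209995/159433))*(-105981 + 242489) = (256 + (1*(-1/175544) + 209995*(1/159433)))*136508 = (256 + (-1/175544 + 209995/159433))*136508 = (256 + 36863202847/27987506552)*136508 = (7201664880159/27987506552)*136508 = 245771217365186193/6996876638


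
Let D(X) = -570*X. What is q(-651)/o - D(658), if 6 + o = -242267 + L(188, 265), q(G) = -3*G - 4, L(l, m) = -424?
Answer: 91025934871/242697 ≈ 3.7506e+5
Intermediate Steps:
q(G) = -4 - 3*G
o = -242697 (o = -6 + (-242267 - 424) = -6 - 242691 = -242697)
q(-651)/o - D(658) = (-4 - 3*(-651))/(-242697) - (-570)*658 = (-4 + 1953)*(-1/242697) - 1*(-375060) = 1949*(-1/242697) + 375060 = -1949/242697 + 375060 = 91025934871/242697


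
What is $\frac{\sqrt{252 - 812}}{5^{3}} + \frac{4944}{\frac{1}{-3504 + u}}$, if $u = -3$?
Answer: $-17338608 + \frac{4 i \sqrt{35}}{125} \approx -1.7339 \cdot 10^{7} + 0.18931 i$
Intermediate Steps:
$\frac{\sqrt{252 - 812}}{5^{3}} + \frac{4944}{\frac{1}{-3504 + u}} = \frac{\sqrt{252 - 812}}{5^{3}} + \frac{4944}{\frac{1}{-3504 - 3}} = \frac{\sqrt{-560}}{125} + \frac{4944}{\frac{1}{-3507}} = 4 i \sqrt{35} \cdot \frac{1}{125} + \frac{4944}{- \frac{1}{3507}} = \frac{4 i \sqrt{35}}{125} + 4944 \left(-3507\right) = \frac{4 i \sqrt{35}}{125} - 17338608 = -17338608 + \frac{4 i \sqrt{35}}{125}$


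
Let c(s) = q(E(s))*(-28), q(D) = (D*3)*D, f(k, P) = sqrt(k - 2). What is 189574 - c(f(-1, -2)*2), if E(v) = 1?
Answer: 189658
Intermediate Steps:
f(k, P) = sqrt(-2 + k)
q(D) = 3*D**2 (q(D) = (3*D)*D = 3*D**2)
c(s) = -84 (c(s) = (3*1**2)*(-28) = (3*1)*(-28) = 3*(-28) = -84)
189574 - c(f(-1, -2)*2) = 189574 - 1*(-84) = 189574 + 84 = 189658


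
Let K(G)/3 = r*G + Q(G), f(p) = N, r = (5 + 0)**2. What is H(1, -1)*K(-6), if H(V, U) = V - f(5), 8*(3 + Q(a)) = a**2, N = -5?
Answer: -2673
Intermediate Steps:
Q(a) = -3 + a**2/8
r = 25 (r = 5**2 = 25)
f(p) = -5
H(V, U) = 5 + V (H(V, U) = V - 1*(-5) = V + 5 = 5 + V)
K(G) = -9 + 75*G + 3*G**2/8 (K(G) = 3*(25*G + (-3 + G**2/8)) = 3*(-3 + 25*G + G**2/8) = -9 + 75*G + 3*G**2/8)
H(1, -1)*K(-6) = (5 + 1)*(-9 + 75*(-6) + (3/8)*(-6)**2) = 6*(-9 - 450 + (3/8)*36) = 6*(-9 - 450 + 27/2) = 6*(-891/2) = -2673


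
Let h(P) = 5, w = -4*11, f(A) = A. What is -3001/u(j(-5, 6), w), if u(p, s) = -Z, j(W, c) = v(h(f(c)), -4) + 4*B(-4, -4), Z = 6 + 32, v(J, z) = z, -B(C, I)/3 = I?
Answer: 3001/38 ≈ 78.974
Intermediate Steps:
B(C, I) = -3*I
w = -44
Z = 38
j(W, c) = 44 (j(W, c) = -4 + 4*(-3*(-4)) = -4 + 4*12 = -4 + 48 = 44)
u(p, s) = -38 (u(p, s) = -1*38 = -38)
-3001/u(j(-5, 6), w) = -3001/(-38) = -3001*(-1/38) = 3001/38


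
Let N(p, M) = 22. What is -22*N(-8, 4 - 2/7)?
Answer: -484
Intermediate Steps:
-22*N(-8, 4 - 2/7) = -22*22 = -484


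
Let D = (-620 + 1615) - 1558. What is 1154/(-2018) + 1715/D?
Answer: -2055286/568067 ≈ -3.6180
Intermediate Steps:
D = -563 (D = 995 - 1558 = -563)
1154/(-2018) + 1715/D = 1154/(-2018) + 1715/(-563) = 1154*(-1/2018) + 1715*(-1/563) = -577/1009 - 1715/563 = -2055286/568067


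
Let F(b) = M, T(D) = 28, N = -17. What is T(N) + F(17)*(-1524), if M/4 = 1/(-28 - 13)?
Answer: 7244/41 ≈ 176.68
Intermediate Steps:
M = -4/41 (M = 4/(-28 - 13) = 4/(-41) = 4*(-1/41) = -4/41 ≈ -0.097561)
F(b) = -4/41
T(N) + F(17)*(-1524) = 28 - 4/41*(-1524) = 28 + 6096/41 = 7244/41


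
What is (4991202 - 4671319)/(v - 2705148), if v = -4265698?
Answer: -319883/6970846 ≈ -0.045889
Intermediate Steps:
(4991202 - 4671319)/(v - 2705148) = (4991202 - 4671319)/(-4265698 - 2705148) = 319883/(-6970846) = 319883*(-1/6970846) = -319883/6970846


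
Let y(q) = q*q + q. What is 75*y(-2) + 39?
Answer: 189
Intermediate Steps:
y(q) = q + q² (y(q) = q² + q = q + q²)
75*y(-2) + 39 = 75*(-2*(1 - 2)) + 39 = 75*(-2*(-1)) + 39 = 75*2 + 39 = 150 + 39 = 189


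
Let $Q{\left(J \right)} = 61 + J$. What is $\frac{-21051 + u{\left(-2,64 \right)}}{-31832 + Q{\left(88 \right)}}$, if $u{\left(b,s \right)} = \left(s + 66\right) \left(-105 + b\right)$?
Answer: $\frac{34961}{31683} \approx 1.1035$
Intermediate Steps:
$u{\left(b,s \right)} = \left(-105 + b\right) \left(66 + s\right)$ ($u{\left(b,s \right)} = \left(66 + s\right) \left(-105 + b\right) = \left(-105 + b\right) \left(66 + s\right)$)
$\frac{-21051 + u{\left(-2,64 \right)}}{-31832 + Q{\left(88 \right)}} = \frac{-21051 - 13910}{-31832 + \left(61 + 88\right)} = \frac{-21051 - 13910}{-31832 + 149} = \frac{-21051 - 13910}{-31683} = \left(-34961\right) \left(- \frac{1}{31683}\right) = \frac{34961}{31683}$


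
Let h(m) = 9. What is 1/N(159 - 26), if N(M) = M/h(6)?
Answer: 9/133 ≈ 0.067669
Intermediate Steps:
N(M) = M/9
1/N(159 - 26) = 1/((159 - 26)/9) = 1/((⅑)*133) = 1/(133/9) = 9/133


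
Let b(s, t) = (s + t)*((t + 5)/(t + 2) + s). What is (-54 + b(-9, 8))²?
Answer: 214369/100 ≈ 2143.7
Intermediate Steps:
b(s, t) = (s + t)*(s + (5 + t)/(2 + t)) (b(s, t) = (s + t)*((5 + t)/(2 + t) + s) = (s + t)*(s + (5 + t)/(2 + t)))
(-54 + b(-9, 8))² = (-54 + (8² + 2*(-9)² + 5*(-9) + 5*8 - 9*8² + 8*(-9)² + 3*(-9)*8)/(2 + 8))² = (-54 + (64 + 2*81 - 45 + 40 - 9*64 + 8*81 - 216)/10)² = (-54 + (64 + 162 - 45 + 40 - 576 + 648 - 216)/10)² = (-54 + (⅒)*77)² = (-54 + 77/10)² = (-463/10)² = 214369/100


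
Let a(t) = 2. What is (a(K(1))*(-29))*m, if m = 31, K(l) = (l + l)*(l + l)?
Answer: -1798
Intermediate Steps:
K(l) = 4*l² (K(l) = (2*l)*(2*l) = 4*l²)
(a(K(1))*(-29))*m = (2*(-29))*31 = -58*31 = -1798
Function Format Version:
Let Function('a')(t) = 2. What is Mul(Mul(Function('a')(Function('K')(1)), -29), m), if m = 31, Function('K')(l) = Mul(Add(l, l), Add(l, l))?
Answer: -1798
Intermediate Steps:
Function('K')(l) = Mul(4, Pow(l, 2)) (Function('K')(l) = Mul(Mul(2, l), Mul(2, l)) = Mul(4, Pow(l, 2)))
Mul(Mul(Function('a')(Function('K')(1)), -29), m) = Mul(Mul(2, -29), 31) = Mul(-58, 31) = -1798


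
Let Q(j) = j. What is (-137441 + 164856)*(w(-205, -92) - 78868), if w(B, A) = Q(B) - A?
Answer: -2165264115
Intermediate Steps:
w(B, A) = B - A
(-137441 + 164856)*(w(-205, -92) - 78868) = (-137441 + 164856)*((-205 - 1*(-92)) - 78868) = 27415*((-205 + 92) - 78868) = 27415*(-113 - 78868) = 27415*(-78981) = -2165264115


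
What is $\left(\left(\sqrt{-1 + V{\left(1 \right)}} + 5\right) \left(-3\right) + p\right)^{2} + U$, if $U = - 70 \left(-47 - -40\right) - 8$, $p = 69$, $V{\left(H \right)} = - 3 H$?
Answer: $3362 - 648 i \approx 3362.0 - 648.0 i$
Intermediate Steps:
$U = 482$ ($U = - 70 \left(-47 + 40\right) - 8 = \left(-70\right) \left(-7\right) - 8 = 490 - 8 = 482$)
$\left(\left(\sqrt{-1 + V{\left(1 \right)}} + 5\right) \left(-3\right) + p\right)^{2} + U = \left(\left(\sqrt{-1 - 3} + 5\right) \left(-3\right) + 69\right)^{2} + 482 = \left(\left(\sqrt{-4} + 5\right) \left(-3\right) + 69\right)^{2} + 482 = \left(\left(2 i + 5\right) \left(-3\right) + 69\right)^{2} + 482 = \left(\left(5 + 2 i\right) \left(-3\right) + 69\right)^{2} + 482 = \left(\left(-15 - 6 i\right) + 69\right)^{2} + 482 = \left(54 - 6 i\right)^{2} + 482 = 482 + \left(54 - 6 i\right)^{2}$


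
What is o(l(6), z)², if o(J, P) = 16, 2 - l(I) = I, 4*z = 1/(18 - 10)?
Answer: 256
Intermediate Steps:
z = 1/32 (z = 1/(4*(18 - 10)) = (¼)/8 = (¼)*(⅛) = 1/32 ≈ 0.031250)
l(I) = 2 - I
o(l(6), z)² = 16² = 256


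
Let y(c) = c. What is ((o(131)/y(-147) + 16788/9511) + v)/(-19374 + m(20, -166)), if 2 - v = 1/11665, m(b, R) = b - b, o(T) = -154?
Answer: -11212804849/45138748616010 ≈ -0.00024841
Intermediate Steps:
m(b, R) = 0
v = 23329/11665 (v = 2 - 1/11665 = 23329/11665 ≈ 1.9999)
((o(131)/y(-147) + 16788/9511) + v)/(-19374 + m(20, -166)) = ((-154/(-147) + 16788/9511) + 23329/11665)/(-19374 + 0) = ((-154*(-1/147) + 16788*(1/9511)) + 23329/11665)/(-19374) = ((22/21 + 16788/9511) + 23329/11665)*(-1/19374) = (561790/199731 + 23329/11665)*(-1/19374) = (11212804849/2329862115)*(-1/19374) = -11212804849/45138748616010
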